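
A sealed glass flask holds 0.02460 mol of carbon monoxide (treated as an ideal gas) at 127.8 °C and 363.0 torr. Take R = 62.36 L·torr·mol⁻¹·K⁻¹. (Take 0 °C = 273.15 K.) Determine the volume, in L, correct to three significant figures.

V ≈ 1.69 L

Convert: T = 400.95 K.
PV = nRT ⇒ V = nRT/P = (0.02460 × 62.36 × 400.95) / 363.0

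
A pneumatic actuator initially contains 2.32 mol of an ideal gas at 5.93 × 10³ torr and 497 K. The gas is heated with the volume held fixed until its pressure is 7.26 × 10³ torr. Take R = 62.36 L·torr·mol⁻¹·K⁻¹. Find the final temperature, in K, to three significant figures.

T₂ ≈ 608 K

From PV = nRT: V₁ = nRT₁/P₁ = 12.13 L.
V constant ⇒ P ∝ T: V₂ = V₁; T₂ = T₁·(P₂/P₁) = 608.5 K.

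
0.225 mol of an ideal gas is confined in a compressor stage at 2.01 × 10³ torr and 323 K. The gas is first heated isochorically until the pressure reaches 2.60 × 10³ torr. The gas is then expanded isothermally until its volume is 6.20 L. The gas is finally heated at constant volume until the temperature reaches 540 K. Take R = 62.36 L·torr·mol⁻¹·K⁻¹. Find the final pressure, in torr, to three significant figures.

From PV = nRT: V₁ = nRT₁/P₁ = 2.255 L.
Isochoric, so P/T is constant: V₂ = V₁; T₂ = T₁·(P₂/P₁) = 417.8 K.
Isothermal, so P V is constant: T₃ = T₂; P₃ = P₂·(V₂/V₃) = 945.5 torr.
V constant ⇒ P ∝ T: V₄ = V₃; P₄ = P₃·(T₄/T₃) = 1222 torr.

P₄ ≈ 1.22e+03 torr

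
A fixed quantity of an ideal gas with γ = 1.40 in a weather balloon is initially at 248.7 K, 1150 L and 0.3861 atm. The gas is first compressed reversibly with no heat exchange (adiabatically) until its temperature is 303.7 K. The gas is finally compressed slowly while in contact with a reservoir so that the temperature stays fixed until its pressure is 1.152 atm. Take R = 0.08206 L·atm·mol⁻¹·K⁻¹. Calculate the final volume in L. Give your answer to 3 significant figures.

V₃ ≈ 471 L

Reversible adiabatic, γ = 1.40: P₂ = P₁·(T₂/T₁)^(γ/(γ−1)) = 0.7769 atm; V₂ = V₁·(T₁/T₂)^(1/(γ−1)) = 697.9 L.
T constant ⇒ Boyle's law P V = const: T₃ = T₂; V₃ = V₂·(P₂/P₃) = 470.7 L.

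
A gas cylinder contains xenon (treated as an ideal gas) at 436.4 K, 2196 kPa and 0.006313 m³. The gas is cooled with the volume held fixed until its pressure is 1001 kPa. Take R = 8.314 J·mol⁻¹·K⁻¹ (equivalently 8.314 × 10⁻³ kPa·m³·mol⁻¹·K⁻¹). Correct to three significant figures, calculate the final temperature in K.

V constant ⇒ P ∝ T: V₂ = V₁; T₂ = T₁·(P₂/P₁) = 198.9 K.

T₂ ≈ 199 K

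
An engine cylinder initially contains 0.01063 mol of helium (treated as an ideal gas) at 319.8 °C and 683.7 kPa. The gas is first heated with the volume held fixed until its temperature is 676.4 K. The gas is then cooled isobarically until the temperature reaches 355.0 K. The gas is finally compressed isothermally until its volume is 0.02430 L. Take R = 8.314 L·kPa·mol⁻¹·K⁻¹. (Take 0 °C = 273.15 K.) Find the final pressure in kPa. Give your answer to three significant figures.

P₄ ≈ 1.29e+03 kPa

Convert: T₁ = 593.0 K.
From PV = nRT: V₁ = nRT₁/P₁ = 0.07665 L.
V constant ⇒ P ∝ T: V₂ = V₁; P₂ = P₁·(T₂/T₁) = 779.9 kPa.
P constant ⇒ V ∝ T: P₃ = P₂; V₃ = V₂·(T₃/T₂) = 0.04023 L.
Isothermal, so P V is constant: T₄ = T₃; P₄ = P₃·(V₃/V₄) = 1291 kPa.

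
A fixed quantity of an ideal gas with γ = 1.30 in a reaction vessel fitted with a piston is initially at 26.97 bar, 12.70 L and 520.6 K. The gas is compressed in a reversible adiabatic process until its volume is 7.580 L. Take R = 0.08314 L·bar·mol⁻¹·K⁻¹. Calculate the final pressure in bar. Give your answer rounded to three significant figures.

Adiabatic (γ = 1.30), T V^(γ−1) and P V^γ constant: T₂ = T₁·(V₁/V₂)^(γ−1) = 607.8 K; P₂ = P₁·(V₁/V₂)^γ = 52.75 bar.

P₂ ≈ 52.8 bar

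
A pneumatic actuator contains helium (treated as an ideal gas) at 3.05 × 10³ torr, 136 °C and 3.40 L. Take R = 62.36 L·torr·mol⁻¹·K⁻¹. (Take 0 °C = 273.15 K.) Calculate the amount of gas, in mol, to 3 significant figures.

Convert: T = 409.15 K.
PV = nRT ⇒ n = PV/(RT) = (3.05e+03 × 3.40) / (62.36 × 409.15)

n ≈ 0.406 mol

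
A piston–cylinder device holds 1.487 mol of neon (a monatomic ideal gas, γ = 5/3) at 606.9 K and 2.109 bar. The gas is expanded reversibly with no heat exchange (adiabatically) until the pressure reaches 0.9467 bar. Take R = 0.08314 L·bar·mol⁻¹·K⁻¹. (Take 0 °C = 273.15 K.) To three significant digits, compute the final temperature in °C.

T₂ ≈ 167 °C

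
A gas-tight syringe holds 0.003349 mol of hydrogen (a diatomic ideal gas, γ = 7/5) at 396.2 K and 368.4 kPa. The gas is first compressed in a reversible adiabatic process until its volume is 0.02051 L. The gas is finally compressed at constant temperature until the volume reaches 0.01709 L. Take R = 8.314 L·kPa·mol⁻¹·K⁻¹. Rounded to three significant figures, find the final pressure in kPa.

From PV = nRT: V₁ = nRT₁/P₁ = 0.02994 L.
Adiabatic (γ = 7/5), T V^(γ−1) and P V^γ constant: T₂ = T₁·(V₁/V₂)^(γ−1) = 461.0 K; P₂ = P₁·(V₁/V₂)^γ = 625.8 kPa.
T constant ⇒ Boyle's law P V = const: T₃ = T₂; P₃ = P₂·(V₂/V₃) = 751.0 kPa.

P₃ ≈ 751 kPa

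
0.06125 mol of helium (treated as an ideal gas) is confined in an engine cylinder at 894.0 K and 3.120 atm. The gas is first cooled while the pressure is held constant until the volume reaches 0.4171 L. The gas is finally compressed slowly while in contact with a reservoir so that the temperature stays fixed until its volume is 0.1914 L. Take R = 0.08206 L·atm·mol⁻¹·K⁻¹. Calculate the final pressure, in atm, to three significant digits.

P₃ ≈ 6.80 atm

From PV = nRT: V₁ = nRT₁/P₁ = 1.440 L.
Isobaric, so V/T is constant: P₂ = P₁; T₂ = T₁·(V₂/V₁) = 258.9 K.
Isothermal, so P V is constant: T₃ = T₂; P₃ = P₂·(V₂/V₃) = 6.799 atm.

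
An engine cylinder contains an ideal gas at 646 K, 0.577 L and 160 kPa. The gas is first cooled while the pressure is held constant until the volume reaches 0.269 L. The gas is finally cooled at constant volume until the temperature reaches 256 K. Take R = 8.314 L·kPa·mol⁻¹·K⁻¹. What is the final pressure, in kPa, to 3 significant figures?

P₃ ≈ 136 kPa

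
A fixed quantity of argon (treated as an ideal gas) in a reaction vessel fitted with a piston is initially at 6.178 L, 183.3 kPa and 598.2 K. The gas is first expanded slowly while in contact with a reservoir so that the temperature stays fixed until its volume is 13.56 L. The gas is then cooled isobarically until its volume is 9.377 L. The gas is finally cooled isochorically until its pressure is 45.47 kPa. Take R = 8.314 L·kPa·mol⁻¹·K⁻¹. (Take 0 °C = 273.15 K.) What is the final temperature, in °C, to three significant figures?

T₄ ≈ -47.9 °C

Isothermal, so P V is constant: T₂ = T₁; P₂ = P₁·(V₁/V₂) = 83.51 kPa.
P constant ⇒ V ∝ T: P₃ = P₂; T₃ = T₂·(V₃/V₂) = 413.7 K.
Isochoric, so P/T is constant: V₄ = V₃; T₄ = T₃·(P₄/P₃) = 225.2 K.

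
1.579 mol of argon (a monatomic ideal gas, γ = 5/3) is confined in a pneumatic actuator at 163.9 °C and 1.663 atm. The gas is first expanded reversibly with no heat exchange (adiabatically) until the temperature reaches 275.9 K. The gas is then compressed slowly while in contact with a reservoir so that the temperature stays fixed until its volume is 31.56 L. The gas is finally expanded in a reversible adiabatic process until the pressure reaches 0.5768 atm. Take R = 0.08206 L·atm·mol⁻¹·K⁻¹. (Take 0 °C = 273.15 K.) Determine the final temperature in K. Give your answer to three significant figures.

Convert: T₁ = 437.0 K.
From PV = nRT: V₁ = nRT₁/P₁ = 34.05 L.
Reversible adiabatic, γ = 5/3: P₂ = P₁·(T₂/T₁)^(γ/(γ−1)) = 0.5266 atm; V₂ = V₁·(T₁/T₂)^(1/(γ−1)) = 67.89 L.
Isothermal, so P V is constant: T₃ = T₂; P₃ = P₂·(V₂/V₃) = 1.133 atm.
Adiabatic (γ = 5/3), T V^(γ−1) and P V^γ constant: T₄ = T₃·(P₄/P₃)^((γ−1)/γ) = 210.6 K; V₄ = V₃·(P₃/P₄)^(1/γ) = 47.32 L.

T₄ ≈ 211 K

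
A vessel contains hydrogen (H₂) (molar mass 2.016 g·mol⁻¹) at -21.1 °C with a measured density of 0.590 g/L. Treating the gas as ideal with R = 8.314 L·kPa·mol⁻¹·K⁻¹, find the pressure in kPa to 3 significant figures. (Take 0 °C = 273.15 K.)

P ≈ 613 kPa

ρ = PM/(RT) ⇒ P = ρRT/M = (0.590 × 8.314 × 252.0) / 2.016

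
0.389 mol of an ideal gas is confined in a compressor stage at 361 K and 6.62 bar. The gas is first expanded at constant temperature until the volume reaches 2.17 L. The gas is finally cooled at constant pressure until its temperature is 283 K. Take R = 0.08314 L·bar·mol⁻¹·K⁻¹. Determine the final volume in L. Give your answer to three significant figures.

V₃ ≈ 1.70 L

From PV = nRT: V₁ = nRT₁/P₁ = 1.764 L.
T constant ⇒ Boyle's law P V = const: T₂ = T₁; P₂ = P₁·(V₁/V₂) = 5.380 bar.
Isobaric, so V/T is constant: P₃ = P₂; V₃ = V₂·(T₃/T₂) = 1.701 L.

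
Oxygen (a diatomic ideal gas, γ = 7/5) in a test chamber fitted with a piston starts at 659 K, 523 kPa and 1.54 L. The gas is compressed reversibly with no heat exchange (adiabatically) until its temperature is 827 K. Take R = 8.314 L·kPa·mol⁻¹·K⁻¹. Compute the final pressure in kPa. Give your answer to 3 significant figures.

P₂ ≈ 1.16e+03 kPa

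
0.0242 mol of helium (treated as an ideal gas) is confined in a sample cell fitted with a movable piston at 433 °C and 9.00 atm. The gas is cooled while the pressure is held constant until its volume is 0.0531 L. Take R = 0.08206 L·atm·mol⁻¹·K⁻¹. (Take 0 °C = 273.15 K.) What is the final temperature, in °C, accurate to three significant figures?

T₂ ≈ -32.5 °C

Convert: T₁ = 706.1 K.
From PV = nRT: V₁ = nRT₁/P₁ = 0.1558 L.
Isobaric, so V/T is constant: P₂ = P₁; T₂ = T₁·(V₂/V₁) = 240.7 K.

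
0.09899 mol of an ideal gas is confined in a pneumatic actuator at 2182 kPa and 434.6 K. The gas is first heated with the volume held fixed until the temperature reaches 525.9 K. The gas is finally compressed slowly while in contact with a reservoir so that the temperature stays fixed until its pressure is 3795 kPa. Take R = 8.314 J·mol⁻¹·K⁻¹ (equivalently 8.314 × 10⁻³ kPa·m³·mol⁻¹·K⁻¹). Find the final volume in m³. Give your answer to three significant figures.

From PV = nRT: V₁ = nRT₁/P₁ = 0.0001639 m³.
Isochoric, so P/T is constant: V₂ = V₁; P₂ = P₁·(T₂/T₁) = 2640 kPa.
T constant ⇒ Boyle's law P V = const: T₃ = T₂; V₃ = V₂·(P₂/P₃) = 0.0001140 m³.

V₃ ≈ 0.000114 m³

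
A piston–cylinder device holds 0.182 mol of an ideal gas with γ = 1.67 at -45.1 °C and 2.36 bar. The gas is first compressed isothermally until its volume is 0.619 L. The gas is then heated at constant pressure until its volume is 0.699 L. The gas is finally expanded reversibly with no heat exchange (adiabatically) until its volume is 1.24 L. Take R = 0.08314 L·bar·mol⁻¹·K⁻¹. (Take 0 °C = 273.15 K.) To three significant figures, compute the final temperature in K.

Convert: T₁ = 228.0 K.
From PV = nRT: V₁ = nRT₁/P₁ = 1.462 L.
T constant ⇒ Boyle's law P V = const: T₂ = T₁; P₂ = P₁·(V₁/V₂) = 5.575 bar.
Isobaric, so V/T is constant: P₃ = P₂; T₃ = T₂·(V₃/V₂) = 257.5 K.
Adiabatic (γ = 1.67), T V^(γ−1) and P V^γ constant: T₄ = T₃·(V₃/V₄)^(γ−1) = 175.4 K; P₄ = P₃·(V₃/V₄)^γ = 2.140 bar.

T₄ ≈ 175 K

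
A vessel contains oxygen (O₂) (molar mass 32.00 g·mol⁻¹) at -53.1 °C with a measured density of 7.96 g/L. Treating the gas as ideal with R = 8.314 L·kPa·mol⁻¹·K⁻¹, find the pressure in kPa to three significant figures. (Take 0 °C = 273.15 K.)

ρ = PM/(RT) ⇒ P = ρRT/M = (7.96 × 8.314 × 220.0) / 32.00

P ≈ 455 kPa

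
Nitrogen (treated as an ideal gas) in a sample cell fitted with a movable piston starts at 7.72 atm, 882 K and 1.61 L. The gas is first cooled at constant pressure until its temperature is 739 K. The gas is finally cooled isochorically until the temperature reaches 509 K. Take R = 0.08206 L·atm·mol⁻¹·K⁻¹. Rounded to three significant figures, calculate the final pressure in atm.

P₃ ≈ 5.32 atm

Isobaric, so V/T is constant: P₂ = P₁; V₂ = V₁·(T₂/T₁) = 1.349 L.
Isochoric, so P/T is constant: V₃ = V₂; P₃ = P₂·(T₃/T₂) = 5.317 atm.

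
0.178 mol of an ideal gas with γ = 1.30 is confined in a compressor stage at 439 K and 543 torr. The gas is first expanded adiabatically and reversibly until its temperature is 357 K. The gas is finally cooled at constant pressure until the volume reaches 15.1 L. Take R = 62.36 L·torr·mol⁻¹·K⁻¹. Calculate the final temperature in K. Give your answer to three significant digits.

T₃ ≈ 302 K

From PV = nRT: V₁ = nRT₁/P₁ = 8.974 L.
Reversible adiabatic, γ = 1.30: P₂ = P₁·(T₂/T₁)^(γ/(γ−1)) = 221.7 torr; V₂ = V₁·(T₁/T₂)^(1/(γ−1)) = 17.88 L.
Isobaric, so V/T is constant: P₃ = P₂; T₃ = T₂·(V₃/V₂) = 301.5 K.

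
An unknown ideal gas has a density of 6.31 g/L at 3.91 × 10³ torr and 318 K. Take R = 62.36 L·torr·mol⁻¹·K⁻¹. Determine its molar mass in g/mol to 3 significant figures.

M ≈ 32.0 g/mol

ρ = PM/(RT) ⇒ M = ρRT/P = (6.31 × 62.36 × 318.0) / 3.91e+03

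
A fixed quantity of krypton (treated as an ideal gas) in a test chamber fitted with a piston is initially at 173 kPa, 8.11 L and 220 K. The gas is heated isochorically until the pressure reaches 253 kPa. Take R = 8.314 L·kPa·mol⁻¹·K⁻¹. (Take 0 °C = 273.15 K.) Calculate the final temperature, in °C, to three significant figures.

T₂ ≈ 48.6 °C

V constant ⇒ P ∝ T: V₂ = V₁; T₂ = T₁·(P₂/P₁) = 321.7 K.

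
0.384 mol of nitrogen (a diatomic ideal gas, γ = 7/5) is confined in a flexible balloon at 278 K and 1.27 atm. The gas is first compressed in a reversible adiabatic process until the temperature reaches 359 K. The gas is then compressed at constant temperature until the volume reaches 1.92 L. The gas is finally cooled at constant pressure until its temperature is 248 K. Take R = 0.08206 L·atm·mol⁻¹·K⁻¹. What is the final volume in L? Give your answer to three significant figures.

V₄ ≈ 1.33 L

From PV = nRT: V₁ = nRT₁/P₁ = 6.898 L.
Adiabatic (γ = 7/5), T V^(γ−1) and P V^γ constant: P₂ = P₁·(T₂/T₁)^(γ/(γ−1)) = 3.108 atm; V₂ = V₁·(T₁/T₂)^(1/(γ−1)) = 3.640 L.
T constant ⇒ Boyle's law P V = const: T₃ = T₂; P₃ = P₂·(V₂/V₃) = 5.892 atm.
P constant ⇒ V ∝ T: P₄ = P₃; V₄ = V₃·(T₄/T₃) = 1.326 L.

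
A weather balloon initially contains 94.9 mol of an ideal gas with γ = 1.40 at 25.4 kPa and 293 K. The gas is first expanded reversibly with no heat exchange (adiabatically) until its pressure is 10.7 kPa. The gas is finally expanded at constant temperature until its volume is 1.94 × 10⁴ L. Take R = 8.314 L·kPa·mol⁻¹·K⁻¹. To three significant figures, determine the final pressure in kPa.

From PV = nRT: V₁ = nRT₁/P₁ = 9101 L.
Adiabatic (γ = 1.40), T V^(γ−1) and P V^γ constant: T₂ = T₁·(P₂/P₁)^((γ−1)/γ) = 228.9 K; V₂ = V₁·(P₁/P₂)^(1/γ) = 1.688e+04 L.
Isothermal, so P V is constant: T₃ = T₂; P₃ = P₂·(V₂/V₃) = 9.308 kPa.

P₃ ≈ 9.31 kPa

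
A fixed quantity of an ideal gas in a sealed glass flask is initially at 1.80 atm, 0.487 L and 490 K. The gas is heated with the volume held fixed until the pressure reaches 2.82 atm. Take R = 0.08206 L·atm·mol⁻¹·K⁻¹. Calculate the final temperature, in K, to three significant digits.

T₂ ≈ 768 K

Isochoric, so P/T is constant: V₂ = V₁; T₂ = T₁·(P₂/P₁) = 767.7 K.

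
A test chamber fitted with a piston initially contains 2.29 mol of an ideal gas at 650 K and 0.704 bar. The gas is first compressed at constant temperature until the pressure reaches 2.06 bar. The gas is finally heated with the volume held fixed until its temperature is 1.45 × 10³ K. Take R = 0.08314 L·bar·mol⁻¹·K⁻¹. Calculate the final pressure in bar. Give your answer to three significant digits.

P₃ ≈ 4.60 bar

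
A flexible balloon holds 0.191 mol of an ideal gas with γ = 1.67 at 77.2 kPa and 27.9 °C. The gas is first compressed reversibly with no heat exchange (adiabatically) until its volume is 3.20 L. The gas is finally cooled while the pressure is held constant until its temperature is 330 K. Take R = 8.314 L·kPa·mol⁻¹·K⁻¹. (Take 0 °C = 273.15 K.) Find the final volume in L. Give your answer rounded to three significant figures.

Convert: T₁ = 301.0 K.
From PV = nRT: V₁ = nRT₁/P₁ = 6.192 L.
Adiabatic (γ = 1.67), T V^(γ−1) and P V^γ constant: T₂ = T₁·(V₁/V₂)^(γ−1) = 468.5 K; P₂ = P₁·(V₁/V₂)^γ = 232.5 kPa.
Isobaric, so V/T is constant: P₃ = P₂; V₃ = V₂·(T₃/T₂) = 2.254 L.

V₃ ≈ 2.25 L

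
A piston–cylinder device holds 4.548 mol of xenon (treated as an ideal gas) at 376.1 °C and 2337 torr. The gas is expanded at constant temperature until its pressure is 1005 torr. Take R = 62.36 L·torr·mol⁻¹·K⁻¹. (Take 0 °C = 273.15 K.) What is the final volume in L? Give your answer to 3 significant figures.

V₂ ≈ 183 L

Convert: T₁ = 649.2 K.
From PV = nRT: V₁ = nRT₁/P₁ = 78.79 L.
Isothermal, so P V is constant: T₂ = T₁; V₂ = V₁·(P₁/P₂) = 183.2 L.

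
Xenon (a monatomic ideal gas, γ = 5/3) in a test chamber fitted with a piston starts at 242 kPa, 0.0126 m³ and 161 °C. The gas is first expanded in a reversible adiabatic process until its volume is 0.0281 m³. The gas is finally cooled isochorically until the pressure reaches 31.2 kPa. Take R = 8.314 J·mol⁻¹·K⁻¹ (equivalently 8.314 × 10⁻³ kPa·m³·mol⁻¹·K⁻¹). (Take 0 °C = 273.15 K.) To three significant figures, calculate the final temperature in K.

T₃ ≈ 125 K

Convert: T₁ = 434.1 K.
Reversible adiabatic, γ = 5/3: T₂ = T₁·(V₁/V₂)^(γ−1) = 254.3 K; P₂ = P₁·(V₁/V₂)^γ = 63.57 kPa.
Isochoric, so P/T is constant: V₃ = V₂; T₃ = T₂·(P₃/P₂) = 124.8 K.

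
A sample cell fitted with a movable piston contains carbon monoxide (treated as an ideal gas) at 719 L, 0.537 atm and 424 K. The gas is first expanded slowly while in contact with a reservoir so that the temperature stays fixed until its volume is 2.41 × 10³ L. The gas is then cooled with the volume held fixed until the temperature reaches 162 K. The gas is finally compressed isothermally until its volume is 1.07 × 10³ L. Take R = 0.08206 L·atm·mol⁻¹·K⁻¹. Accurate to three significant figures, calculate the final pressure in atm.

P₄ ≈ 0.138 atm

Isothermal, so P V is constant: T₂ = T₁; P₂ = P₁·(V₁/V₂) = 0.1602 atm.
V constant ⇒ P ∝ T: V₃ = V₂; P₃ = P₂·(T₃/T₂) = 0.06121 atm.
Isothermal, so P V is constant: T₄ = T₃; P₄ = P₃·(V₃/V₄) = 0.1379 atm.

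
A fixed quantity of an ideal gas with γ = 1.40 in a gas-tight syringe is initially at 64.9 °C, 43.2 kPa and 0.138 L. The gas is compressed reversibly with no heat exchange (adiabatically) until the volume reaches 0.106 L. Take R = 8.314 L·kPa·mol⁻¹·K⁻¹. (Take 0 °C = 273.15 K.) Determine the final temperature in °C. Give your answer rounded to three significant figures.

T₂ ≈ 103 °C

Convert: T₁ = 338.0 K.
Reversible adiabatic, γ = 1.40: T₂ = T₁·(V₁/V₂)^(γ−1) = 375.7 K; P₂ = P₁·(V₁/V₂)^γ = 62.50 kPa.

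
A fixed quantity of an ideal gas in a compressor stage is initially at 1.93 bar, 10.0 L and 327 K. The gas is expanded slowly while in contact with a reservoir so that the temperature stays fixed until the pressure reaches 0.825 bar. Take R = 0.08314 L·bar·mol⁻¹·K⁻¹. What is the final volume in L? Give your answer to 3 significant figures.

V₂ ≈ 23.4 L

T constant ⇒ Boyle's law P V = const: T₂ = T₁; V₂ = V₁·(P₁/P₂) = 23.39 L.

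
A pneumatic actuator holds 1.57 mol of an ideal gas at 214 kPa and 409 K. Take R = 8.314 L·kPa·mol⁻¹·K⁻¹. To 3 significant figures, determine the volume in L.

V ≈ 24.9 L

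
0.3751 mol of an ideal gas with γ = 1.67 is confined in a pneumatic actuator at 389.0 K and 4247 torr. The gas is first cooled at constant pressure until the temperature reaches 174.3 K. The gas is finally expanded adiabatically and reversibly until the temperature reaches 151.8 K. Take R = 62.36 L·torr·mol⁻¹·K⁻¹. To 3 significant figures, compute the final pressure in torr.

From PV = nRT: V₁ = nRT₁/P₁ = 2.142 L.
P constant ⇒ V ∝ T: P₂ = P₁; V₂ = V₁·(T₂/T₁) = 0.9600 L.
Adiabatic (γ = 1.67), T V^(γ−1) and P V^γ constant: P₃ = P₂·(T₃/T₂)^(γ/(γ−1)) = 3009 torr; V₃ = V₂·(T₂/T₃)^(1/(γ−1)) = 1.180 L.

P₃ ≈ 3.01e+03 torr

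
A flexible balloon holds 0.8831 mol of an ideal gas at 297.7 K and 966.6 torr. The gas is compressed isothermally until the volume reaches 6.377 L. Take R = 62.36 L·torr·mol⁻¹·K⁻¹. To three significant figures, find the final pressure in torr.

From PV = nRT: V₁ = nRT₁/P₁ = 16.96 L.
T constant ⇒ Boyle's law P V = const: T₂ = T₁; P₂ = P₁·(V₁/V₂) = 2571 torr.

P₂ ≈ 2.57e+03 torr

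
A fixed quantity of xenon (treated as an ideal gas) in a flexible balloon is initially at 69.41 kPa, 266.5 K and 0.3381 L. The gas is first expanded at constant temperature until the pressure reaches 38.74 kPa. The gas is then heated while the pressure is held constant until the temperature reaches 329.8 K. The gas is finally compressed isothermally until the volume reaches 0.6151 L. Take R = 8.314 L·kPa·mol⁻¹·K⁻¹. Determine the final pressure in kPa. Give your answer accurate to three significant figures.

T constant ⇒ Boyle's law P V = const: T₂ = T₁; V₂ = V₁·(P₁/P₂) = 0.6058 L.
Isobaric, so V/T is constant: P₃ = P₂; V₃ = V₂·(T₃/T₂) = 0.7497 L.
T constant ⇒ Boyle's law P V = const: T₄ = T₃; P₄ = P₃·(V₃/V₄) = 47.21 kPa.

P₄ ≈ 47.2 kPa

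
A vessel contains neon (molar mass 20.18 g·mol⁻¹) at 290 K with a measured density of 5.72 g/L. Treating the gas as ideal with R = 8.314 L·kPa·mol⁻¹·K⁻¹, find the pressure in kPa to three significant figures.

ρ = PM/(RT) ⇒ P = ρRT/M = (5.72 × 8.314 × 290.0) / 20.18

P ≈ 683 kPa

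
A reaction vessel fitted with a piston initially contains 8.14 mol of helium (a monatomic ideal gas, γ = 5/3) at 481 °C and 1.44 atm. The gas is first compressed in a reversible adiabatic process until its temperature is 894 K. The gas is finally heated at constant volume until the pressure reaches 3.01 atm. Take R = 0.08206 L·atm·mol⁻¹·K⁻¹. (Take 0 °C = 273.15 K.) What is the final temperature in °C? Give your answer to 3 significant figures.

T₃ ≈ 948 °C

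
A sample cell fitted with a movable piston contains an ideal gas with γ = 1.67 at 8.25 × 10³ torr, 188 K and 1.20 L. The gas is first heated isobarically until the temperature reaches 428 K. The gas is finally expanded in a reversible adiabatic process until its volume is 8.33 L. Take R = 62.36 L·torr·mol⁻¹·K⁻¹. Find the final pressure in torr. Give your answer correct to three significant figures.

P₃ ≈ 1.28e+03 torr

P constant ⇒ V ∝ T: P₂ = P₁; V₂ = V₁·(T₂/T₁) = 2.732 L.
Adiabatic (γ = 1.67), T V^(γ−1) and P V^γ constant: T₃ = T₂·(V₂/V₃)^(γ−1) = 202.8 K; P₃ = P₂·(V₂/V₃)^γ = 1282 torr.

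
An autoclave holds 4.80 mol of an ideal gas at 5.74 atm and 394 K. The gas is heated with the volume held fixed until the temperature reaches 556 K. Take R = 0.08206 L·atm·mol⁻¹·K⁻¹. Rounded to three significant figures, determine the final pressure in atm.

From PV = nRT: V₁ = nRT₁/P₁ = 27.04 L.
V constant ⇒ P ∝ T: V₂ = V₁; P₂ = P₁·(T₂/T₁) = 8.100 atm.

P₂ ≈ 8.10 atm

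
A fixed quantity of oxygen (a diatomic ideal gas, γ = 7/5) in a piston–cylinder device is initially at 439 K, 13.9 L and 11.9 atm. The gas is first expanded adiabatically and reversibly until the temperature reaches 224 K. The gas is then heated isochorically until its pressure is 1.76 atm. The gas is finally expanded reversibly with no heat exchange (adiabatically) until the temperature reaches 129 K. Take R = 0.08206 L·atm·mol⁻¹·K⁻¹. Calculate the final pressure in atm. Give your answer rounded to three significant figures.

Reversible adiabatic, γ = 7/5: P₂ = P₁·(T₂/T₁)^(γ/(γ−1)) = 1.129 atm; V₂ = V₁·(T₁/T₂)^(1/(γ−1)) = 74.74 L.
Isochoric, so P/T is constant: V₃ = V₂; T₃ = T₂·(P₃/P₂) = 349.1 K.
Adiabatic (γ = 7/5), T V^(γ−1) and P V^γ constant: P₄ = P₃·(T₄/T₃)^(γ/(γ−1)) = 0.05397 atm; V₄ = V₃·(T₃/T₄)^(1/(γ−1)) = 900.6 L.

P₄ ≈ 0.0540 atm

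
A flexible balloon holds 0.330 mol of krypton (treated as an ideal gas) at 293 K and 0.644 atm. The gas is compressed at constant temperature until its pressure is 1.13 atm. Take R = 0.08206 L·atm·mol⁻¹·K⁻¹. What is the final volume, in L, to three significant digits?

From PV = nRT: V₁ = nRT₁/P₁ = 12.32 L.
Isothermal, so P V is constant: T₂ = T₁; V₂ = V₁·(P₁/P₂) = 7.022 L.

V₂ ≈ 7.02 L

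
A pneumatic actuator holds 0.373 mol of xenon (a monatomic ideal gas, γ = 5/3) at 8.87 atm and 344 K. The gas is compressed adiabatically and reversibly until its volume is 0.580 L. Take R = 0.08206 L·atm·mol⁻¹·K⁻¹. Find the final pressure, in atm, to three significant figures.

From PV = nRT: V₁ = nRT₁/P₁ = 1.187 L.
Reversible adiabatic, γ = 5/3: T₂ = T₁·(V₁/V₂)^(γ−1) = 554.5 K; P₂ = P₁·(V₁/V₂)^γ = 29.26 atm.

P₂ ≈ 29.3 atm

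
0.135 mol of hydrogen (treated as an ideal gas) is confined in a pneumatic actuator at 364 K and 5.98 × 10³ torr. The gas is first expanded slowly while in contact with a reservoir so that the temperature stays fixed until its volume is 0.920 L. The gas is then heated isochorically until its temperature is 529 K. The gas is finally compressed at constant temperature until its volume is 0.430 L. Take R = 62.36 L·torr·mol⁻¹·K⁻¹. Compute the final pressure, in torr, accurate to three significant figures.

From PV = nRT: V₁ = nRT₁/P₁ = 0.5124 L.
T constant ⇒ Boyle's law P V = const: T₂ = T₁; P₂ = P₁·(V₁/V₂) = 3331 torr.
V constant ⇒ P ∝ T: V₃ = V₂; P₃ = P₂·(T₃/T₂) = 4841 torr.
T constant ⇒ Boyle's law P V = const: T₄ = T₃; P₄ = P₃·(V₃/V₄) = 1.036e+04 torr.

P₄ ≈ 1.04e+04 torr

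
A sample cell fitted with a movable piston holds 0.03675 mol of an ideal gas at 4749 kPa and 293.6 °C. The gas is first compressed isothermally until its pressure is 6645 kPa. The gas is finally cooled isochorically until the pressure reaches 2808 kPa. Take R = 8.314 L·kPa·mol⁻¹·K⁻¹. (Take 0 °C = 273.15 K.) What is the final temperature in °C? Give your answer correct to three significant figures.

T₃ ≈ -33.7 °C

Convert: T₁ = 566.8 K.
From PV = nRT: V₁ = nRT₁/P₁ = 0.03646 L.
Isothermal, so P V is constant: T₂ = T₁; V₂ = V₁·(P₁/P₂) = 0.02606 L.
Isochoric, so P/T is constant: V₃ = V₂; T₃ = T₂·(P₃/P₂) = 239.5 K.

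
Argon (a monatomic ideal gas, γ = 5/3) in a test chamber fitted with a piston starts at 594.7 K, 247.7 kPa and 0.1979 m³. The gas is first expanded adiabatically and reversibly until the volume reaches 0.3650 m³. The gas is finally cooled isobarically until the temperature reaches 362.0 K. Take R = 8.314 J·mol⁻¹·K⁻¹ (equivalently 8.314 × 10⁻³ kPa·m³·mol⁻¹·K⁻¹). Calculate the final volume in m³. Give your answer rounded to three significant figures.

V₃ ≈ 0.334 m³

Adiabatic (γ = 5/3), T V^(γ−1) and P V^γ constant: T₂ = T₁·(V₁/V₂)^(γ−1) = 395.4 K; P₂ = P₁·(V₁/V₂)^γ = 89.30 kPa.
P constant ⇒ V ∝ T: P₃ = P₂; V₃ = V₂·(T₃/T₂) = 0.3341 m³.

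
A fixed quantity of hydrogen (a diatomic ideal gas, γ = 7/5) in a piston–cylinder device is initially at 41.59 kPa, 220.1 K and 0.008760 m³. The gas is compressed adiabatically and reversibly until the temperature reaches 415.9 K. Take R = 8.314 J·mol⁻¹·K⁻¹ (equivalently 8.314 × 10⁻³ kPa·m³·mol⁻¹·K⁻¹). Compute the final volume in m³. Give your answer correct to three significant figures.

Adiabatic (γ = 7/5), T V^(γ−1) and P V^γ constant: P₂ = P₁·(T₂/T₁)^(γ/(γ−1)) = 385.7 kPa; V₂ = V₁·(T₁/T₂)^(1/(γ−1)) = 0.001785 m³.

V₂ ≈ 0.00178 m³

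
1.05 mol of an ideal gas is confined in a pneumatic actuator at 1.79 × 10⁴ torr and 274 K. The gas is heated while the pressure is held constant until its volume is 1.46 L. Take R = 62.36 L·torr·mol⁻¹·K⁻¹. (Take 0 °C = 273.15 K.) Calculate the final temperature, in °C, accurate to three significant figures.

T₂ ≈ 126 °C

From PV = nRT: V₁ = nRT₁/P₁ = 1.002 L.
P constant ⇒ V ∝ T: P₂ = P₁; T₂ = T₁·(V₂/V₁) = 399.1 K.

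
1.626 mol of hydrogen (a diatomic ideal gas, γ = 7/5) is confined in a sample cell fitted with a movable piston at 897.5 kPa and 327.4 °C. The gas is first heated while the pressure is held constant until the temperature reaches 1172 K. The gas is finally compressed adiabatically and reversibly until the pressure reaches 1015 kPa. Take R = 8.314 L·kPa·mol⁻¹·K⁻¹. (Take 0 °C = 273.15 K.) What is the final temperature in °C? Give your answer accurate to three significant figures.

Convert: T₁ = 600.5 K.
From PV = nRT: V₁ = nRT₁/P₁ = 9.046 L.
Isobaric, so V/T is constant: P₂ = P₁; V₂ = V₁·(T₂/T₁) = 17.65 L.
Adiabatic (γ = 7/5), T V^(γ−1) and P V^γ constant: T₃ = T₂·(P₃/P₂)^((γ−1)/γ) = 1214 K; V₃ = V₂·(P₂/P₃)^(1/γ) = 16.17 L.

T₃ ≈ 941 °C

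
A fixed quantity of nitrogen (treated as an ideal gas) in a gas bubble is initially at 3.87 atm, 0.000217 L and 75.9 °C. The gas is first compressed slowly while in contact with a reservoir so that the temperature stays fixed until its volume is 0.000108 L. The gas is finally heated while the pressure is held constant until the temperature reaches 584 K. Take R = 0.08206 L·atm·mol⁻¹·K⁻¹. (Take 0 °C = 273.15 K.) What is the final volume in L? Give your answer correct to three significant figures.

Convert: T₁ = 349.0 K.
T constant ⇒ Boyle's law P V = const: T₂ = T₁; P₂ = P₁·(V₁/V₂) = 7.776 atm.
P constant ⇒ V ∝ T: P₃ = P₂; V₃ = V₂·(T₃/T₂) = 0.0001807 L.

V₃ ≈ 0.000181 L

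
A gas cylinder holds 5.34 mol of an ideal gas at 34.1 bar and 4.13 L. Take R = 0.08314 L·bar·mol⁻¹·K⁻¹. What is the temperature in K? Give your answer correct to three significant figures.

PV = nRT ⇒ T = PV/(nR) = (34.1 × 4.13) / (5.34 × 0.08314)

T ≈ 317 K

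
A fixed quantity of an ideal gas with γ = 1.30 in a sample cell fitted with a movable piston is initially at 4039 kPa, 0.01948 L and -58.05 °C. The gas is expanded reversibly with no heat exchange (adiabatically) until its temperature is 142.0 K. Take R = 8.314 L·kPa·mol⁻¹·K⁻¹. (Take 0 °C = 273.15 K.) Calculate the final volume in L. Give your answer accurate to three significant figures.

Convert: T₁ = 215.1 K.
Adiabatic (γ = 1.30), T V^(γ−1) and P V^γ constant: P₂ = P₁·(T₂/T₁)^(γ/(γ−1)) = 668.0 kPa; V₂ = V₁·(T₁/T₂)^(1/(γ−1)) = 0.07776 L.

V₂ ≈ 0.0778 L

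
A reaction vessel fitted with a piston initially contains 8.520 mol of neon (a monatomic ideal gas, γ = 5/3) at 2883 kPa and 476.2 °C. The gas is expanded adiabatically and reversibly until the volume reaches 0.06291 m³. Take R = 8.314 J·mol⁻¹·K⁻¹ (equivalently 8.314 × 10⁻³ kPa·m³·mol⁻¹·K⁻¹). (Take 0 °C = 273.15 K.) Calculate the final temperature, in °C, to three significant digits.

T₂ ≈ 57.2 °C

Convert: T₁ = 749.3 K.
From PV = nRT: V₁ = nRT₁/P₁ = 0.01841 m³.
Reversible adiabatic, γ = 5/3: T₂ = T₁·(V₁/V₂)^(γ−1) = 330.3 K; P₂ = P₁·(V₁/V₂)^γ = 371.9 kPa.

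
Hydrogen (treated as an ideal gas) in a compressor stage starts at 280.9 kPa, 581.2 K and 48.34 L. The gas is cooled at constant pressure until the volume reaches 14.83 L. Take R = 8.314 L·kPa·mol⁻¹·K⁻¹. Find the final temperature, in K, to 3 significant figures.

T₂ ≈ 178 K

P constant ⇒ V ∝ T: P₂ = P₁; T₂ = T₁·(V₂/V₁) = 178.3 K.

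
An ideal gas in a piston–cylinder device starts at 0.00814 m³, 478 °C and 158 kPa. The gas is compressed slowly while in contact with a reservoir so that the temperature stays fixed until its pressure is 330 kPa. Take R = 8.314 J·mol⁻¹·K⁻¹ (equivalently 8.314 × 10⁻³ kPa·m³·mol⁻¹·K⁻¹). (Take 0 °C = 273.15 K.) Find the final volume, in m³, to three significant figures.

Convert: T₁ = 751.1 K.
Isothermal, so P V is constant: T₂ = T₁; V₂ = V₁·(P₁/P₂) = 0.003897 m³.

V₂ ≈ 0.00390 m³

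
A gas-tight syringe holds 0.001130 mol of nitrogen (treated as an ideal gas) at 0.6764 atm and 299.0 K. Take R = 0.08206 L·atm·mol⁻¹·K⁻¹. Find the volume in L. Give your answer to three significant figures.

V ≈ 0.0410 L

PV = nRT ⇒ V = nRT/P = (0.001130 × 0.08206 × 299.0) / 0.6764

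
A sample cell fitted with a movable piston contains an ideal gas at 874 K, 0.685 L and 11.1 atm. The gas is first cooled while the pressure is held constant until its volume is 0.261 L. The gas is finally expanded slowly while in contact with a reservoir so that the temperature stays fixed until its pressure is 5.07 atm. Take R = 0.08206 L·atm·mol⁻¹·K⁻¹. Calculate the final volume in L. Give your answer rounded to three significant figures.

V₃ ≈ 0.571 L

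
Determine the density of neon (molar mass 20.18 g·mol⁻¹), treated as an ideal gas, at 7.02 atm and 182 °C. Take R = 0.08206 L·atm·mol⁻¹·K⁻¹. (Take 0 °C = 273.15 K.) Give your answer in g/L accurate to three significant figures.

ρ = PM/(RT) = (7.02 × 20.18) / (0.08206 × 455.1)

ρ ≈ 3.79 g/L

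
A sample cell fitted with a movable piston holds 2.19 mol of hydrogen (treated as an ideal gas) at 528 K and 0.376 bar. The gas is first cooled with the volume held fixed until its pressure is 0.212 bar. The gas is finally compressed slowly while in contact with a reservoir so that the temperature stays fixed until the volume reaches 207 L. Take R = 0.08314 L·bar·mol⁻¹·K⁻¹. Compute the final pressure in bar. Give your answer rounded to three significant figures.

P₃ ≈ 0.262 bar

From PV = nRT: V₁ = nRT₁/P₁ = 255.7 L.
Isochoric, so P/T is constant: V₂ = V₁; T₂ = T₁·(P₂/P₁) = 297.7 K.
Isothermal, so P V is constant: T₃ = T₂; P₃ = P₂·(V₂/V₃) = 0.2619 bar.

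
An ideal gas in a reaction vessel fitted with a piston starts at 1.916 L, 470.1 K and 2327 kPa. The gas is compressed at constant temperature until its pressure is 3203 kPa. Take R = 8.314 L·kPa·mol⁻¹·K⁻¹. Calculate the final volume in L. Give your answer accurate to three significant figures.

T constant ⇒ Boyle's law P V = const: T₂ = T₁; V₂ = V₁·(P₁/P₂) = 1.392 L.

V₂ ≈ 1.39 L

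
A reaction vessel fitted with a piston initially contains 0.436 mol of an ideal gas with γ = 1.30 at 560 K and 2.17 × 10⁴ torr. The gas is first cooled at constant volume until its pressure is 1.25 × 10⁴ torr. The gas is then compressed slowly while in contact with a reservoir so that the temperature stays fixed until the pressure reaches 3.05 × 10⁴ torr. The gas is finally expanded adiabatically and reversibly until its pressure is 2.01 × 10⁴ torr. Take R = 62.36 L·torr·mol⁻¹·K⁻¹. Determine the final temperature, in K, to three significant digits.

From PV = nRT: V₁ = nRT₁/P₁ = 0.7017 L.
Isochoric, so P/T is constant: V₂ = V₁; T₂ = T₁·(P₂/P₁) = 322.6 K.
Isothermal, so P V is constant: T₃ = T₂; V₃ = V₂·(P₂/P₃) = 0.2876 L.
Reversible adiabatic, γ = 1.30: T₄ = T₃·(P₄/P₃)^((γ−1)/γ) = 293.0 K; V₄ = V₃·(P₃/P₄)^(1/γ) = 0.3963 L.

T₄ ≈ 293 K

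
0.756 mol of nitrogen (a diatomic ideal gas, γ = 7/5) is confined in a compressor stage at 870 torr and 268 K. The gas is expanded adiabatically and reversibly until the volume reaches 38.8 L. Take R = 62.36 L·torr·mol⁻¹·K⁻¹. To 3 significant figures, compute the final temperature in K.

T₂ ≈ 181 K

From PV = nRT: V₁ = nRT₁/P₁ = 14.52 L.
Reversible adiabatic, γ = 7/5: T₂ = T₁·(V₁/V₂)^(γ−1) = 180.9 K; P₂ = P₁·(V₁/V₂)^γ = 219.8 torr.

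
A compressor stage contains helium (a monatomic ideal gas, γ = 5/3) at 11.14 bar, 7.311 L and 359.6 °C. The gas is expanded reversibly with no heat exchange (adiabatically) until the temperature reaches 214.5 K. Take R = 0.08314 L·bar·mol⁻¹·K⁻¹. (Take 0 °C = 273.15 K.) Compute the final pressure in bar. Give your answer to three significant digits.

Convert: T₁ = 632.8 K.
Reversible adiabatic, γ = 5/3: P₂ = P₁·(T₂/T₁)^(γ/(γ−1)) = 0.7454 bar; V₂ = V₁·(T₁/T₂)^(1/(γ−1)) = 37.04 L.

P₂ ≈ 0.745 bar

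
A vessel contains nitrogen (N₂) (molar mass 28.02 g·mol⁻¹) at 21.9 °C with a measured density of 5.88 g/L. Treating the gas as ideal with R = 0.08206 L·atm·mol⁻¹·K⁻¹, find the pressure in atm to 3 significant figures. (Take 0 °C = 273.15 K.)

P ≈ 5.08 atm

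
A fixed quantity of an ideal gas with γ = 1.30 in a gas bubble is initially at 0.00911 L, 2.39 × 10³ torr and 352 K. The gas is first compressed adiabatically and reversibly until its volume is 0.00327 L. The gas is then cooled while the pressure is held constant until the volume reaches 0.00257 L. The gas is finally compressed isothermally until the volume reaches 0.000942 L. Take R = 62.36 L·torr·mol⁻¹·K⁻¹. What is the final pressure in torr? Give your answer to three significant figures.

Adiabatic (γ = 1.30), T V^(γ−1) and P V^γ constant: T₂ = T₁·(V₁/V₂)^(γ−1) = 478.7 K; P₂ = P₁·(V₁/V₂)^γ = 9054 torr.
P constant ⇒ V ∝ T: P₃ = P₂; T₃ = T₂·(V₃/V₂) = 376.2 K.
Isothermal, so P V is constant: T₄ = T₃; P₄ = P₃·(V₃/V₄) = 2.470e+04 torr.

P₄ ≈ 2.47e+04 torr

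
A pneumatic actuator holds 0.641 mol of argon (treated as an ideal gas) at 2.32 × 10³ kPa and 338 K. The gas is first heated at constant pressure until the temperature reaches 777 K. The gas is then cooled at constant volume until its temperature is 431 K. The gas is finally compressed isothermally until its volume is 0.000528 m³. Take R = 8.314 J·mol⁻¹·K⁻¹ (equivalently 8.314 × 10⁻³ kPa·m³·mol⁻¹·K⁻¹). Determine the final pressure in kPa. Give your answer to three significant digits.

P₄ ≈ 4.35e+03 kPa

From PV = nRT: V₁ = nRT₁/P₁ = 0.0007764 m³.
Isobaric, so V/T is constant: P₂ = P₁; V₂ = V₁·(T₂/T₁) = 0.001785 m³.
Isochoric, so P/T is constant: V₃ = V₂; P₃ = P₂·(T₃/T₂) = 1287 kPa.
Isothermal, so P V is constant: T₄ = T₃; P₄ = P₃·(V₃/V₄) = 4350 kPa.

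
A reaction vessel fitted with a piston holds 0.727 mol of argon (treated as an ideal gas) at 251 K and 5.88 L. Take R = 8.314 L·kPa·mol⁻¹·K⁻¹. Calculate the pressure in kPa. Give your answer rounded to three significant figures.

P ≈ 258 kPa

PV = nRT ⇒ P = nRT/V = (0.727 × 8.314 × 251) / 5.88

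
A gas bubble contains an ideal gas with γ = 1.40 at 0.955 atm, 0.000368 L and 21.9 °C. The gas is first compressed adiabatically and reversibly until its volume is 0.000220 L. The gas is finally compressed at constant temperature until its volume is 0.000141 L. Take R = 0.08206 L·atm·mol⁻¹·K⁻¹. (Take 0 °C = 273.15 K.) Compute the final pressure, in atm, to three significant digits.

Convert: T₁ = 295.0 K.
Adiabatic (γ = 1.40), T V^(γ−1) and P V^γ constant: T₂ = T₁·(V₁/V₂)^(γ−1) = 362.5 K; P₂ = P₁·(V₁/V₂)^γ = 1.962 atm.
T constant ⇒ Boyle's law P V = const: T₃ = T₂; P₃ = P₂·(V₂/V₃) = 3.062 atm.

P₃ ≈ 3.06 atm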